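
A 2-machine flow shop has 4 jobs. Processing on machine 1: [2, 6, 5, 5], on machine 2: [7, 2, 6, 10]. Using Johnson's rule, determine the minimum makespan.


Apply Johnson's rule:
  Group 1 (a <= b): [(1, 2, 7), (3, 5, 6), (4, 5, 10)]
  Group 2 (a > b): [(2, 6, 2)]
Optimal job order: [1, 3, 4, 2]
Schedule:
  Job 1: M1 done at 2, M2 done at 9
  Job 3: M1 done at 7, M2 done at 15
  Job 4: M1 done at 12, M2 done at 25
  Job 2: M1 done at 18, M2 done at 27
Makespan = 27

27


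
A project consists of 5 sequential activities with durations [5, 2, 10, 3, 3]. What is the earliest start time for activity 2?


Activity 2 starts after activities 1 through 1 complete.
Predecessor durations: [5]
ES = 5 = 5

5


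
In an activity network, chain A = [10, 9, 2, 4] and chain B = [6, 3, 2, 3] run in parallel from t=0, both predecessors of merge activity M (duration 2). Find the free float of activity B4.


ES(B4) = sum of predecessors on chain B = 11
EF(B4) = ES + duration = 11 + 3 = 14
Successor of B4 is M. ES(M) = max(sum(A), sum(B)) = max(25, 14) = 25
Free float = ES(successor) - EF(current) = 25 - 14 = 11

11


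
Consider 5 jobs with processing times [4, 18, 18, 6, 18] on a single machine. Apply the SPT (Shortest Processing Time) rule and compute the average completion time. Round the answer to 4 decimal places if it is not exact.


Sort jobs by processing time (SPT order): [4, 6, 18, 18, 18]
Compute completion times sequentially:
  Job 1: processing = 4, completes at 4
  Job 2: processing = 6, completes at 10
  Job 3: processing = 18, completes at 28
  Job 4: processing = 18, completes at 46
  Job 5: processing = 18, completes at 64
Sum of completion times = 152
Average completion time = 152/5 = 30.4

30.4


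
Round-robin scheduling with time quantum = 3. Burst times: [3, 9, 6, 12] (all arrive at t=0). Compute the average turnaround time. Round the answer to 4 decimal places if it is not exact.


Time quantum = 3
Execution trace:
  J1 runs 3 units, time = 3
  J2 runs 3 units, time = 6
  J3 runs 3 units, time = 9
  J4 runs 3 units, time = 12
  J2 runs 3 units, time = 15
  J3 runs 3 units, time = 18
  J4 runs 3 units, time = 21
  J2 runs 3 units, time = 24
  J4 runs 3 units, time = 27
  J4 runs 3 units, time = 30
Finish times: [3, 24, 18, 30]
Average turnaround = 75/4 = 18.75

18.75


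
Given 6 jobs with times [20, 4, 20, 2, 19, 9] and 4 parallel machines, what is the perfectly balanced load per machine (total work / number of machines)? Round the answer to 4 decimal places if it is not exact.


Total processing time = 20 + 4 + 20 + 2 + 19 + 9 = 74
Number of machines = 4
Ideal balanced load = 74 / 4 = 18.5

18.5


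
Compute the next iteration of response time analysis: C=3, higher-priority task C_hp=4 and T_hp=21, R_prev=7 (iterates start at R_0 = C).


R_next = C + ceil(R_prev / T_hp) * C_hp
ceil(7 / 21) = ceil(0.3333) = 1
Interference = 1 * 4 = 4
R_next = 3 + 4 = 7
R_next = R_prev, so the iteration has converged (response time = 7).

7


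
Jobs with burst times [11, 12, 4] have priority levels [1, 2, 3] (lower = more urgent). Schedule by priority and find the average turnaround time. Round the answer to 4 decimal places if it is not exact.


Sort by priority (ascending = highest first):
Order: [(1, 11), (2, 12), (3, 4)]
Completion times:
  Priority 1, burst=11, C=11
  Priority 2, burst=12, C=23
  Priority 3, burst=4, C=27
Average turnaround = 61/3 = 20.3333

20.3333


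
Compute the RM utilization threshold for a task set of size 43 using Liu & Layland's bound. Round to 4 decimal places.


Compute 2^(1/43) = 1.0162503252
Subtract 1: 1.0162503252 - 1 = 0.0162503252
Multiply by n: 43 * 0.0162503252 = 0.6987639836
Round to 4 dp: 0.6988

0.6988


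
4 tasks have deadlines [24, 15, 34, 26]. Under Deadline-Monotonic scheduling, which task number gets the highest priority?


Sort tasks by relative deadline (ascending):
  Task 2: deadline = 15
  Task 1: deadline = 24
  Task 4: deadline = 26
  Task 3: deadline = 34
Priority order (highest first): [2, 1, 4, 3]
Highest priority task = 2

2


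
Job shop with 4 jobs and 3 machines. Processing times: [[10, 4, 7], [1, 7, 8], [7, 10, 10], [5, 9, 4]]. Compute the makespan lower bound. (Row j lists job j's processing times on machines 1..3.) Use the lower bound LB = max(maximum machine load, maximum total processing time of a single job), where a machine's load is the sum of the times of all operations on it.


Machine loads:
  Machine 1: 10 + 1 + 7 + 5 = 23
  Machine 2: 4 + 7 + 10 + 9 = 30
  Machine 3: 7 + 8 + 10 + 4 = 29
Max machine load = 30
Job totals:
  Job 1: 21
  Job 2: 16
  Job 3: 27
  Job 4: 18
Max job total = 27
Lower bound = max(30, 27) = 30

30


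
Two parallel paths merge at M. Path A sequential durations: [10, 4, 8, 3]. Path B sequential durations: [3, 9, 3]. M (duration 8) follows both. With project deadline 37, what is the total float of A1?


Forward pass: ES(A1) = sum of predecessors on chain A = 0
EF = ES + duration = 0 + 10 = 10
Backward pass: LF(M) = deadline = 37; LS(M) = 37 - 8 = 29
LF(A1) = LS(M) - sum(successors on chain A) = 29 - 15 = 14
LS = LF - duration = 14 - 10 = 4
Total float = LS - ES = 4 - 0 = 4

4


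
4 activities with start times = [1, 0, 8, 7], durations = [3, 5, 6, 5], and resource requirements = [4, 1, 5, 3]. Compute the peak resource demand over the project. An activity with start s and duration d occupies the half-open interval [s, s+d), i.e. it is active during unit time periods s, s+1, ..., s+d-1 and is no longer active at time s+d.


Each activity i is active on [start_i, start_i + duration_i).
Compute total resource usage per time slot:
  t=0: active resources = [1], total = 1
  t=1: active resources = [4, 1], total = 5
  t=2: active resources = [4, 1], total = 5
  t=3: active resources = [4, 1], total = 5
  t=4: active resources = [1], total = 1
  t=5: active resources = [], total = 0
  t=6: active resources = [], total = 0
  t=7: active resources = [3], total = 3
  t=8: active resources = [5, 3], total = 8
  t=9: active resources = [5, 3], total = 8
  t=10: active resources = [5, 3], total = 8
  t=11: active resources = [5, 3], total = 8
  t=12: active resources = [5], total = 5
  t=13: active resources = [5], total = 5
Peak resource demand = 8

8


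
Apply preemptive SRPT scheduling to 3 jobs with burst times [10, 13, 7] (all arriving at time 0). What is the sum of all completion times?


Since all jobs arrive at t=0, SRPT equals SPT ordering.
SPT order: [7, 10, 13]
Completion times:
  Job 1: p=7, C=7
  Job 2: p=10, C=17
  Job 3: p=13, C=30
Total completion time = 7 + 17 + 30 = 54

54


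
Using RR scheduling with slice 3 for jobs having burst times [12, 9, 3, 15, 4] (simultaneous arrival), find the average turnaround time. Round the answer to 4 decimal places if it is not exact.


Time quantum = 3
Execution trace:
  J1 runs 3 units, time = 3
  J2 runs 3 units, time = 6
  J3 runs 3 units, time = 9
  J4 runs 3 units, time = 12
  J5 runs 3 units, time = 15
  J1 runs 3 units, time = 18
  J2 runs 3 units, time = 21
  J4 runs 3 units, time = 24
  J5 runs 1 units, time = 25
  J1 runs 3 units, time = 28
  J2 runs 3 units, time = 31
  J4 runs 3 units, time = 34
  J1 runs 3 units, time = 37
  J4 runs 3 units, time = 40
  J4 runs 3 units, time = 43
Finish times: [37, 31, 9, 43, 25]
Average turnaround = 145/5 = 29.0

29.0


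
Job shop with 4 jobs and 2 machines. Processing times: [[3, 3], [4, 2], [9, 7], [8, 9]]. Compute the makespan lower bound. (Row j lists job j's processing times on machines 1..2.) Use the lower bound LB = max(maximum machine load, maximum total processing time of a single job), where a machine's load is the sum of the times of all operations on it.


Machine loads:
  Machine 1: 3 + 4 + 9 + 8 = 24
  Machine 2: 3 + 2 + 7 + 9 = 21
Max machine load = 24
Job totals:
  Job 1: 6
  Job 2: 6
  Job 3: 16
  Job 4: 17
Max job total = 17
Lower bound = max(24, 17) = 24

24


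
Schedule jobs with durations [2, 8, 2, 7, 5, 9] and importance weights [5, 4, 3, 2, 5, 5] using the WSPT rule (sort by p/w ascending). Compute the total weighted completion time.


Compute p/w ratios and sort ascending (WSPT): [(2, 5), (2, 3), (5, 5), (9, 5), (8, 4), (7, 2)]
Compute weighted completion times:
  Job (p=2,w=5): C=2, w*C=5*2=10
  Job (p=2,w=3): C=4, w*C=3*4=12
  Job (p=5,w=5): C=9, w*C=5*9=45
  Job (p=9,w=5): C=18, w*C=5*18=90
  Job (p=8,w=4): C=26, w*C=4*26=104
  Job (p=7,w=2): C=33, w*C=2*33=66
Total weighted completion time = 327

327


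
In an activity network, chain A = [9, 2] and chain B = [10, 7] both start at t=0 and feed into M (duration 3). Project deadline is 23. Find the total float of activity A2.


Forward pass: ES(A2) = sum of predecessors on chain A = 9
EF = ES + duration = 9 + 2 = 11
Backward pass: LF(M) = deadline = 23; LS(M) = 23 - 3 = 20
LF(A2) = LS(M) - sum(successors on chain A) = 20 - 0 = 20
LS = LF - duration = 20 - 2 = 18
Total float = LS - ES = 18 - 9 = 9

9


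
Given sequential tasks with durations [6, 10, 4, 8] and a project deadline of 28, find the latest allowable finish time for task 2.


LF(activity 2) = deadline - sum of successor durations
Successors: activities 3 through 4 with durations [4, 8]
Sum of successor durations = 12
LF = 28 - 12 = 16

16


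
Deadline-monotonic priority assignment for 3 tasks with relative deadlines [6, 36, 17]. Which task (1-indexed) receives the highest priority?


Sort tasks by relative deadline (ascending):
  Task 1: deadline = 6
  Task 3: deadline = 17
  Task 2: deadline = 36
Priority order (highest first): [1, 3, 2]
Highest priority task = 1

1


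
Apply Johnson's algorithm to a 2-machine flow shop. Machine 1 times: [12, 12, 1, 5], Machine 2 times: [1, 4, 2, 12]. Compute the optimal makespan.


Apply Johnson's rule:
  Group 1 (a <= b): [(3, 1, 2), (4, 5, 12)]
  Group 2 (a > b): [(2, 12, 4), (1, 12, 1)]
Optimal job order: [3, 4, 2, 1]
Schedule:
  Job 3: M1 done at 1, M2 done at 3
  Job 4: M1 done at 6, M2 done at 18
  Job 2: M1 done at 18, M2 done at 22
  Job 1: M1 done at 30, M2 done at 31
Makespan = 31

31


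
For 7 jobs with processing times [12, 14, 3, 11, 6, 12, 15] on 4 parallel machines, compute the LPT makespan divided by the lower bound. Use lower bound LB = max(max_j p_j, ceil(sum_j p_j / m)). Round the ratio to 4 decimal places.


LPT order: [15, 14, 12, 12, 11, 6, 3]
Machine loads after assignment: [15, 17, 23, 18]
LPT makespan = 23
Lower bound = max(max_job, ceil(total/4)) = max(15, 19) = 19
Ratio = 23 / 19 = 1.2105

1.2105


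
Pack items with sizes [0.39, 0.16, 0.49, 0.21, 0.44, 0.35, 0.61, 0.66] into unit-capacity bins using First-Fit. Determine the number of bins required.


Place items sequentially using First-Fit:
  Item 0.39 -> new Bin 1
  Item 0.16 -> Bin 1 (now 0.55)
  Item 0.49 -> new Bin 2
  Item 0.21 -> Bin 1 (now 0.76)
  Item 0.44 -> Bin 2 (now 0.93)
  Item 0.35 -> new Bin 3
  Item 0.61 -> Bin 3 (now 0.96)
  Item 0.66 -> new Bin 4
Total bins used = 4

4


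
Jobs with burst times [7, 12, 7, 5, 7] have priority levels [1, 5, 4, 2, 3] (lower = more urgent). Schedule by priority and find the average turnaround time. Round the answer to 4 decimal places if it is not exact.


Sort by priority (ascending = highest first):
Order: [(1, 7), (2, 5), (3, 7), (4, 7), (5, 12)]
Completion times:
  Priority 1, burst=7, C=7
  Priority 2, burst=5, C=12
  Priority 3, burst=7, C=19
  Priority 4, burst=7, C=26
  Priority 5, burst=12, C=38
Average turnaround = 102/5 = 20.4

20.4


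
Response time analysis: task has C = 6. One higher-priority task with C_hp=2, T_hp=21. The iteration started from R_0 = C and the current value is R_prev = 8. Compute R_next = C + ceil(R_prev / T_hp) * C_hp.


R_next = C + ceil(R_prev / T_hp) * C_hp
ceil(8 / 21) = ceil(0.381) = 1
Interference = 1 * 2 = 2
R_next = 6 + 2 = 8
R_next = R_prev, so the iteration has converged (response time = 8).

8


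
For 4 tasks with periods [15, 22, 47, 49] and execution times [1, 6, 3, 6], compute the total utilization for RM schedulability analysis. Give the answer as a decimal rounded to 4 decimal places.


Compute individual utilizations (exact fractions):
  Task 1: C/T = 1/15 (approx. 0.0667)
  Task 2: C/T = 6/22 = 3/11 (approx. 0.2727)
  Task 3: C/T = 3/47 (approx. 0.0638)
  Task 4: C/T = 6/49 (approx. 0.1224)
Total utilization U = 1/15 + 3/11 + 3/47 + 6/49 = 199753/379995
Rounded to 4 decimal places: U = 0.5257
RM (Liu & Layland) bound for 4 tasks = 0.756828; compare with U = 199753/379995 (approx. 0.525673)
U <= bound, so schedulable by RM sufficient condition.

0.5257


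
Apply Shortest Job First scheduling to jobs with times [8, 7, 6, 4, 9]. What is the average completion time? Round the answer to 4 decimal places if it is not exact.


SJF order (ascending): [4, 6, 7, 8, 9]
Completion times:
  Job 1: burst=4, C=4
  Job 2: burst=6, C=10
  Job 3: burst=7, C=17
  Job 4: burst=8, C=25
  Job 5: burst=9, C=34
Average completion = 90/5 = 18.0

18.0


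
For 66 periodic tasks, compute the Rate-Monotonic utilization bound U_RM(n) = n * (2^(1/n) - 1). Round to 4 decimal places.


Compute 2^(1/66) = 1.0105575720
Subtract 1: 1.0105575720 - 1 = 0.0105575720
Multiply by n: 66 * 0.0105575720 = 0.6967997520
Round to 4 dp: 0.6968

0.6968


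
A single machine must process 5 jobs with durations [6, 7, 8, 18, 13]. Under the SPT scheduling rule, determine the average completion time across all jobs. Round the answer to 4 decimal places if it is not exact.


Sort jobs by processing time (SPT order): [6, 7, 8, 13, 18]
Compute completion times sequentially:
  Job 1: processing = 6, completes at 6
  Job 2: processing = 7, completes at 13
  Job 3: processing = 8, completes at 21
  Job 4: processing = 13, completes at 34
  Job 5: processing = 18, completes at 52
Sum of completion times = 126
Average completion time = 126/5 = 25.2

25.2


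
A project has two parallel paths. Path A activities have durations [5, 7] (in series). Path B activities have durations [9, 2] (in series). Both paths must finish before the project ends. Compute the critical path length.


Path A total = 5 + 7 = 12
Path B total = 9 + 2 = 11
Critical path = longest path = max(12, 11) = 12

12


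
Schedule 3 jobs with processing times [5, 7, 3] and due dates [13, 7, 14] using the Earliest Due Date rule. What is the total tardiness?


Sort by due date (EDD order): [(7, 7), (5, 13), (3, 14)]
Compute completion times and tardiness:
  Job 1: p=7, d=7, C=7, tardiness=max(0,7-7)=0
  Job 2: p=5, d=13, C=12, tardiness=max(0,12-13)=0
  Job 3: p=3, d=14, C=15, tardiness=max(0,15-14)=1
Total tardiness = 1

1


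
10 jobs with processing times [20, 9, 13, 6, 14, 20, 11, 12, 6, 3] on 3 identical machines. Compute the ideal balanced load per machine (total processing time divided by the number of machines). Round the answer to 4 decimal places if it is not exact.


Total processing time = 20 + 9 + 13 + 6 + 14 + 20 + 11 + 12 + 6 + 3 = 114
Number of machines = 3
Ideal balanced load = 114 / 3 = 38.0

38.0


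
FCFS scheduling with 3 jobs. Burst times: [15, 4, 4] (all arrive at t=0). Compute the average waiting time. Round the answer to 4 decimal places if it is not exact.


FCFS order (as given): [15, 4, 4]
Waiting times:
  Job 1: wait = 0
  Job 2: wait = 15
  Job 3: wait = 19
Sum of waiting times = 34
Average waiting time = 34/3 = 11.3333

11.3333


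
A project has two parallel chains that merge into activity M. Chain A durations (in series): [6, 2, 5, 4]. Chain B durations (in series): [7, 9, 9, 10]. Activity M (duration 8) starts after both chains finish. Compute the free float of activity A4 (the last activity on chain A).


ES(A4) = sum of predecessors on chain A = 13
EF(A4) = ES + duration = 13 + 4 = 17
Successor of A4 is M. ES(M) = max(sum(A), sum(B)) = max(17, 35) = 35
Free float = ES(successor) - EF(current) = 35 - 17 = 18

18


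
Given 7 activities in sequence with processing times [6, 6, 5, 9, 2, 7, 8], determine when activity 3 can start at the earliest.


Activity 3 starts after activities 1 through 2 complete.
Predecessor durations: [6, 6]
ES = 6 + 6 = 12

12


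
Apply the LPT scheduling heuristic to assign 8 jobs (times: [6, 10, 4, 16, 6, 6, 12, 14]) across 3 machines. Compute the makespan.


Sort jobs in decreasing order (LPT): [16, 14, 12, 10, 6, 6, 6, 4]
Assign each job to the least loaded machine:
  Machine 1: jobs [16, 6, 4], load = 26
  Machine 2: jobs [14, 6, 6], load = 26
  Machine 3: jobs [12, 10], load = 22
Makespan = max load = 26

26


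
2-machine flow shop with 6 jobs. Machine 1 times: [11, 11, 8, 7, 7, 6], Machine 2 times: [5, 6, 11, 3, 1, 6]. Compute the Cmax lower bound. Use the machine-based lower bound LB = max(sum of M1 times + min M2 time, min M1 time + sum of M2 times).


LB1 = sum(M1 times) + min(M2 times) = 50 + 1 = 51
LB2 = min(M1 times) + sum(M2 times) = 6 + 32 = 38
Lower bound = max(LB1, LB2) = max(51, 38) = 51

51


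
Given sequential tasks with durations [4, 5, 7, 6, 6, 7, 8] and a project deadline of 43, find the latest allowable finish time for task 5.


LF(activity 5) = deadline - sum of successor durations
Successors: activities 6 through 7 with durations [7, 8]
Sum of successor durations = 15
LF = 43 - 15 = 28

28


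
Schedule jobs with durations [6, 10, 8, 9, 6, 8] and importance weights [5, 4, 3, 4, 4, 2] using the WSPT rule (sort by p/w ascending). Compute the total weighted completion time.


Compute p/w ratios and sort ascending (WSPT): [(6, 5), (6, 4), (9, 4), (10, 4), (8, 3), (8, 2)]
Compute weighted completion times:
  Job (p=6,w=5): C=6, w*C=5*6=30
  Job (p=6,w=4): C=12, w*C=4*12=48
  Job (p=9,w=4): C=21, w*C=4*21=84
  Job (p=10,w=4): C=31, w*C=4*31=124
  Job (p=8,w=3): C=39, w*C=3*39=117
  Job (p=8,w=2): C=47, w*C=2*47=94
Total weighted completion time = 497

497


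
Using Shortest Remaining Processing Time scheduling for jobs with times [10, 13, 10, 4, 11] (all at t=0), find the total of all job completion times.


Since all jobs arrive at t=0, SRPT equals SPT ordering.
SPT order: [4, 10, 10, 11, 13]
Completion times:
  Job 1: p=4, C=4
  Job 2: p=10, C=14
  Job 3: p=10, C=24
  Job 4: p=11, C=35
  Job 5: p=13, C=48
Total completion time = 4 + 14 + 24 + 35 + 48 = 125

125


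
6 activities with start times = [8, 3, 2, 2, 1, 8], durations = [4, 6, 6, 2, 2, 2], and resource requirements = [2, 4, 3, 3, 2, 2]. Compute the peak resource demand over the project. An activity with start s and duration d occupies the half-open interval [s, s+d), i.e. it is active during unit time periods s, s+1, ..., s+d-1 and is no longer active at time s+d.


Each activity i is active on [start_i, start_i + duration_i).
Compute total resource usage per time slot:
  t=0: active resources = [], total = 0
  t=1: active resources = [2], total = 2
  t=2: active resources = [3, 3, 2], total = 8
  t=3: active resources = [4, 3, 3], total = 10
  t=4: active resources = [4, 3], total = 7
  t=5: active resources = [4, 3], total = 7
  t=6: active resources = [4, 3], total = 7
  t=7: active resources = [4, 3], total = 7
  t=8: active resources = [2, 4, 2], total = 8
  t=9: active resources = [2, 2], total = 4
  t=10: active resources = [2], total = 2
  t=11: active resources = [2], total = 2
Peak resource demand = 10

10


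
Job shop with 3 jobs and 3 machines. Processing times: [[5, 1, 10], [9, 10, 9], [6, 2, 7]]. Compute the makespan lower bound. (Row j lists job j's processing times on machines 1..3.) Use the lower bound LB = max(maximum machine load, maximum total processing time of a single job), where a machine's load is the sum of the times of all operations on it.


Machine loads:
  Machine 1: 5 + 9 + 6 = 20
  Machine 2: 1 + 10 + 2 = 13
  Machine 3: 10 + 9 + 7 = 26
Max machine load = 26
Job totals:
  Job 1: 16
  Job 2: 28
  Job 3: 15
Max job total = 28
Lower bound = max(26, 28) = 28

28


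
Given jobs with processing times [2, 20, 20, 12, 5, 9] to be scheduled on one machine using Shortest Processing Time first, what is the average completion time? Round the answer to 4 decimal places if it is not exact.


Sort jobs by processing time (SPT order): [2, 5, 9, 12, 20, 20]
Compute completion times sequentially:
  Job 1: processing = 2, completes at 2
  Job 2: processing = 5, completes at 7
  Job 3: processing = 9, completes at 16
  Job 4: processing = 12, completes at 28
  Job 5: processing = 20, completes at 48
  Job 6: processing = 20, completes at 68
Sum of completion times = 169
Average completion time = 169/6 = 28.1667

28.1667


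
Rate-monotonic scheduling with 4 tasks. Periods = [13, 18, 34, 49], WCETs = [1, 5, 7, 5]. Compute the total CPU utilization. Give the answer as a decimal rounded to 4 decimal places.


Compute individual utilizations (exact fractions):
  Task 1: C/T = 1/13 (approx. 0.0769)
  Task 2: C/T = 5/18 (approx. 0.2778)
  Task 3: C/T = 7/34 (approx. 0.2059)
  Task 4: C/T = 5/49 (approx. 0.102)
Total utilization U = 1/13 + 5/18 + 7/34 + 5/49 = 64580/97461
Rounded to 4 decimal places: U = 0.6626
RM (Liu & Layland) bound for 4 tasks = 0.756828; compare with U = 64580/97461 (approx. 0.662624)
U <= bound, so schedulable by RM sufficient condition.

0.6626


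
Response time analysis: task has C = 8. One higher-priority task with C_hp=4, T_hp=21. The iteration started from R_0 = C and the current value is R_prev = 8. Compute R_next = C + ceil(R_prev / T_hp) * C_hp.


R_next = C + ceil(R_prev / T_hp) * C_hp
ceil(8 / 21) = ceil(0.381) = 1
Interference = 1 * 4 = 4
R_next = 8 + 4 = 12

12


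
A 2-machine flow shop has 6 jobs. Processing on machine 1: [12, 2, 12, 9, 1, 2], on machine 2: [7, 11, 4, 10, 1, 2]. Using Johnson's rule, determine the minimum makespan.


Apply Johnson's rule:
  Group 1 (a <= b): [(5, 1, 1), (2, 2, 11), (6, 2, 2), (4, 9, 10)]
  Group 2 (a > b): [(1, 12, 7), (3, 12, 4)]
Optimal job order: [5, 2, 6, 4, 1, 3]
Schedule:
  Job 5: M1 done at 1, M2 done at 2
  Job 2: M1 done at 3, M2 done at 14
  Job 6: M1 done at 5, M2 done at 16
  Job 4: M1 done at 14, M2 done at 26
  Job 1: M1 done at 26, M2 done at 33
  Job 3: M1 done at 38, M2 done at 42
Makespan = 42

42


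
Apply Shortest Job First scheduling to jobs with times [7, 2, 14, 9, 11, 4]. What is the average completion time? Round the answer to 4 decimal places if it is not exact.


SJF order (ascending): [2, 4, 7, 9, 11, 14]
Completion times:
  Job 1: burst=2, C=2
  Job 2: burst=4, C=6
  Job 3: burst=7, C=13
  Job 4: burst=9, C=22
  Job 5: burst=11, C=33
  Job 6: burst=14, C=47
Average completion = 123/6 = 20.5

20.5


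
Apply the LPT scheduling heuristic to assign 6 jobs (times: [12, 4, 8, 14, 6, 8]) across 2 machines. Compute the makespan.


Sort jobs in decreasing order (LPT): [14, 12, 8, 8, 6, 4]
Assign each job to the least loaded machine:
  Machine 1: jobs [14, 8, 4], load = 26
  Machine 2: jobs [12, 8, 6], load = 26
Makespan = max load = 26

26


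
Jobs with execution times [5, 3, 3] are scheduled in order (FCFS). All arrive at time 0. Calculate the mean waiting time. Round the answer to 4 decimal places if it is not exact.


FCFS order (as given): [5, 3, 3]
Waiting times:
  Job 1: wait = 0
  Job 2: wait = 5
  Job 3: wait = 8
Sum of waiting times = 13
Average waiting time = 13/3 = 4.3333

4.3333


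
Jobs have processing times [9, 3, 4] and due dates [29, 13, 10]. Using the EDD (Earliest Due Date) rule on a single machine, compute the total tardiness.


Sort by due date (EDD order): [(4, 10), (3, 13), (9, 29)]
Compute completion times and tardiness:
  Job 1: p=4, d=10, C=4, tardiness=max(0,4-10)=0
  Job 2: p=3, d=13, C=7, tardiness=max(0,7-13)=0
  Job 3: p=9, d=29, C=16, tardiness=max(0,16-29)=0
Total tardiness = 0

0


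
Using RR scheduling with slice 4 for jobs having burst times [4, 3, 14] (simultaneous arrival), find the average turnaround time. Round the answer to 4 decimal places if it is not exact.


Time quantum = 4
Execution trace:
  J1 runs 4 units, time = 4
  J2 runs 3 units, time = 7
  J3 runs 4 units, time = 11
  J3 runs 4 units, time = 15
  J3 runs 4 units, time = 19
  J3 runs 2 units, time = 21
Finish times: [4, 7, 21]
Average turnaround = 32/3 = 10.6667

10.6667


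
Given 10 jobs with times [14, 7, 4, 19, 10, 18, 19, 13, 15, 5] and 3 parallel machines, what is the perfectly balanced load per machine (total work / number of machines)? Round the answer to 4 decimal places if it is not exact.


Total processing time = 14 + 7 + 4 + 19 + 10 + 18 + 19 + 13 + 15 + 5 = 124
Number of machines = 3
Ideal balanced load = 124 / 3 = 41.3333

41.3333


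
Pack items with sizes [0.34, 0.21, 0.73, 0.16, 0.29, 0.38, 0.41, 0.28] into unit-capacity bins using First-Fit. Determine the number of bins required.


Place items sequentially using First-Fit:
  Item 0.34 -> new Bin 1
  Item 0.21 -> Bin 1 (now 0.55)
  Item 0.73 -> new Bin 2
  Item 0.16 -> Bin 1 (now 0.71)
  Item 0.29 -> Bin 1 (now 1.0)
  Item 0.38 -> new Bin 3
  Item 0.41 -> Bin 3 (now 0.79)
  Item 0.28 -> new Bin 4
Total bins used = 4

4


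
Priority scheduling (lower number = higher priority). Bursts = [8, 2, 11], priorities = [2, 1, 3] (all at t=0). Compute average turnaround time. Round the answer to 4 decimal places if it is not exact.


Sort by priority (ascending = highest first):
Order: [(1, 2), (2, 8), (3, 11)]
Completion times:
  Priority 1, burst=2, C=2
  Priority 2, burst=8, C=10
  Priority 3, burst=11, C=21
Average turnaround = 33/3 = 11.0

11.0


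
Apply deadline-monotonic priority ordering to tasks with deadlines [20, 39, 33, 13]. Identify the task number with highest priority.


Sort tasks by relative deadline (ascending):
  Task 4: deadline = 13
  Task 1: deadline = 20
  Task 3: deadline = 33
  Task 2: deadline = 39
Priority order (highest first): [4, 1, 3, 2]
Highest priority task = 4

4


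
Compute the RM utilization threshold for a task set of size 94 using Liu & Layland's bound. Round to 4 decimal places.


Compute 2^(1/94) = 1.0074011604
Subtract 1: 1.0074011604 - 1 = 0.0074011604
Multiply by n: 94 * 0.0074011604 = 0.6957090776
Round to 4 dp: 0.6957

0.6957


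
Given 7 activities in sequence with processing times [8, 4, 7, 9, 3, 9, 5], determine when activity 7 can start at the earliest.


Activity 7 starts after activities 1 through 6 complete.
Predecessor durations: [8, 4, 7, 9, 3, 9]
ES = 8 + 4 + 7 + 9 + 3 + 9 = 40

40


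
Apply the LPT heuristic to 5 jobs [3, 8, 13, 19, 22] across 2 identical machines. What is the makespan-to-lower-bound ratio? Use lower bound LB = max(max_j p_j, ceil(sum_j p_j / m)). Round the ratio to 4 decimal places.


LPT order: [22, 19, 13, 8, 3]
Machine loads after assignment: [33, 32]
LPT makespan = 33
Lower bound = max(max_job, ceil(total/2)) = max(22, 33) = 33
Ratio = 33 / 33 = 1.0

1.0


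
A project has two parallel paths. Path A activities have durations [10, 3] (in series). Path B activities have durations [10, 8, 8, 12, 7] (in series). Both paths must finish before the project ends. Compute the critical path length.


Path A total = 10 + 3 = 13
Path B total = 10 + 8 + 8 + 12 + 7 = 45
Critical path = longest path = max(13, 45) = 45

45


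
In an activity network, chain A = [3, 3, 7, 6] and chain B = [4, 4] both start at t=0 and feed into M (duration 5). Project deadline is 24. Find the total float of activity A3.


Forward pass: ES(A3) = sum of predecessors on chain A = 6
EF = ES + duration = 6 + 7 = 13
Backward pass: LF(M) = deadline = 24; LS(M) = 24 - 5 = 19
LF(A3) = LS(M) - sum(successors on chain A) = 19 - 6 = 13
LS = LF - duration = 13 - 7 = 6
Total float = LS - ES = 6 - 6 = 0

0


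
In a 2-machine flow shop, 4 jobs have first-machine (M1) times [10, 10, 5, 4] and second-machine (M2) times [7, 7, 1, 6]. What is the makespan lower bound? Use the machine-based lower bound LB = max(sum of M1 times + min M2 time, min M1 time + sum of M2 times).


LB1 = sum(M1 times) + min(M2 times) = 29 + 1 = 30
LB2 = min(M1 times) + sum(M2 times) = 4 + 21 = 25
Lower bound = max(LB1, LB2) = max(30, 25) = 30

30


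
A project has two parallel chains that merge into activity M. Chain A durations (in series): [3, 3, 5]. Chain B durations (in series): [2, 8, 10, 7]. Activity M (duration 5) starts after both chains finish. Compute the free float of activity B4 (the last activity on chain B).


ES(B4) = sum of predecessors on chain B = 20
EF(B4) = ES + duration = 20 + 7 = 27
Successor of B4 is M. ES(M) = max(sum(A), sum(B)) = max(11, 27) = 27
Free float = ES(successor) - EF(current) = 27 - 27 = 0

0


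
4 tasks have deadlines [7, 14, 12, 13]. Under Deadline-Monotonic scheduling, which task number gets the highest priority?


Sort tasks by relative deadline (ascending):
  Task 1: deadline = 7
  Task 3: deadline = 12
  Task 4: deadline = 13
  Task 2: deadline = 14
Priority order (highest first): [1, 3, 4, 2]
Highest priority task = 1

1


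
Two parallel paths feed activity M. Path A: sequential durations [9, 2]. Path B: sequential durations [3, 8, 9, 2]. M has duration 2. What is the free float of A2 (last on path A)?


ES(A2) = sum of predecessors on chain A = 9
EF(A2) = ES + duration = 9 + 2 = 11
Successor of A2 is M. ES(M) = max(sum(A), sum(B)) = max(11, 22) = 22
Free float = ES(successor) - EF(current) = 22 - 11 = 11

11


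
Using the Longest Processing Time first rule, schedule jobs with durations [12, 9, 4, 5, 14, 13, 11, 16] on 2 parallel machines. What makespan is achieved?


Sort jobs in decreasing order (LPT): [16, 14, 13, 12, 11, 9, 5, 4]
Assign each job to the least loaded machine:
  Machine 1: jobs [16, 12, 9, 5], load = 42
  Machine 2: jobs [14, 13, 11, 4], load = 42
Makespan = max load = 42

42


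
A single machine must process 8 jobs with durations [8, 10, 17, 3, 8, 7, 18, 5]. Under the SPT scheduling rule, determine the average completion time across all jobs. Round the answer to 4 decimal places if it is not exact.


Sort jobs by processing time (SPT order): [3, 5, 7, 8, 8, 10, 17, 18]
Compute completion times sequentially:
  Job 1: processing = 3, completes at 3
  Job 2: processing = 5, completes at 8
  Job 3: processing = 7, completes at 15
  Job 4: processing = 8, completes at 23
  Job 5: processing = 8, completes at 31
  Job 6: processing = 10, completes at 41
  Job 7: processing = 17, completes at 58
  Job 8: processing = 18, completes at 76
Sum of completion times = 255
Average completion time = 255/8 = 31.875

31.875


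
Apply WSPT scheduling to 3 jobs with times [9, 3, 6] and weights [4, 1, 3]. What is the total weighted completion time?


Compute p/w ratios and sort ascending (WSPT): [(6, 3), (9, 4), (3, 1)]
Compute weighted completion times:
  Job (p=6,w=3): C=6, w*C=3*6=18
  Job (p=9,w=4): C=15, w*C=4*15=60
  Job (p=3,w=1): C=18, w*C=1*18=18
Total weighted completion time = 96

96


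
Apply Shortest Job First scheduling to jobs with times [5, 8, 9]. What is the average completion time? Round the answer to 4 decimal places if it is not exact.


SJF order (ascending): [5, 8, 9]
Completion times:
  Job 1: burst=5, C=5
  Job 2: burst=8, C=13
  Job 3: burst=9, C=22
Average completion = 40/3 = 13.3333

13.3333


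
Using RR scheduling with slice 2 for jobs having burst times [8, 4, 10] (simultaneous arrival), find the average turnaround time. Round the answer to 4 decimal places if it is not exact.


Time quantum = 2
Execution trace:
  J1 runs 2 units, time = 2
  J2 runs 2 units, time = 4
  J3 runs 2 units, time = 6
  J1 runs 2 units, time = 8
  J2 runs 2 units, time = 10
  J3 runs 2 units, time = 12
  J1 runs 2 units, time = 14
  J3 runs 2 units, time = 16
  J1 runs 2 units, time = 18
  J3 runs 2 units, time = 20
  J3 runs 2 units, time = 22
Finish times: [18, 10, 22]
Average turnaround = 50/3 = 16.6667

16.6667


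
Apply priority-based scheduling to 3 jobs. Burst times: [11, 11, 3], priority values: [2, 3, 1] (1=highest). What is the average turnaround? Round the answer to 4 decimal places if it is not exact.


Sort by priority (ascending = highest first):
Order: [(1, 3), (2, 11), (3, 11)]
Completion times:
  Priority 1, burst=3, C=3
  Priority 2, burst=11, C=14
  Priority 3, burst=11, C=25
Average turnaround = 42/3 = 14.0

14.0


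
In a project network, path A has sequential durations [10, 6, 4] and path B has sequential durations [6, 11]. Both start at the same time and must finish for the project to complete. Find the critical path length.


Path A total = 10 + 6 + 4 = 20
Path B total = 6 + 11 = 17
Critical path = longest path = max(20, 17) = 20

20


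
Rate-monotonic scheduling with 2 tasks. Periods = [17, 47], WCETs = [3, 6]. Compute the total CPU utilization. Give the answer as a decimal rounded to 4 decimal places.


Compute individual utilizations (exact fractions):
  Task 1: C/T = 3/17 (approx. 0.1765)
  Task 2: C/T = 6/47 (approx. 0.1277)
Total utilization U = 3/17 + 6/47 = 243/799
Rounded to 4 decimal places: U = 0.3041
RM (Liu & Layland) bound for 2 tasks = 0.828427; compare with U = 243/799 (approx. 0.304130)
U <= bound, so schedulable by RM sufficient condition.

0.3041


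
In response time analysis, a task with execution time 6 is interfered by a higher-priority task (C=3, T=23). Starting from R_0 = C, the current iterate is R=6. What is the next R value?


R_next = C + ceil(R_prev / T_hp) * C_hp
ceil(6 / 23) = ceil(0.2609) = 1
Interference = 1 * 3 = 3
R_next = 6 + 3 = 9

9


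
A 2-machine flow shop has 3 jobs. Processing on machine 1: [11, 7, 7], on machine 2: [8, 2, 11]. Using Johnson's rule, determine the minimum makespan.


Apply Johnson's rule:
  Group 1 (a <= b): [(3, 7, 11)]
  Group 2 (a > b): [(1, 11, 8), (2, 7, 2)]
Optimal job order: [3, 1, 2]
Schedule:
  Job 3: M1 done at 7, M2 done at 18
  Job 1: M1 done at 18, M2 done at 26
  Job 2: M1 done at 25, M2 done at 28
Makespan = 28

28


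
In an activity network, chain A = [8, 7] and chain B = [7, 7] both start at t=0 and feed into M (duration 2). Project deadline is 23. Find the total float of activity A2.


Forward pass: ES(A2) = sum of predecessors on chain A = 8
EF = ES + duration = 8 + 7 = 15
Backward pass: LF(M) = deadline = 23; LS(M) = 23 - 2 = 21
LF(A2) = LS(M) - sum(successors on chain A) = 21 - 0 = 21
LS = LF - duration = 21 - 7 = 14
Total float = LS - ES = 14 - 8 = 6

6


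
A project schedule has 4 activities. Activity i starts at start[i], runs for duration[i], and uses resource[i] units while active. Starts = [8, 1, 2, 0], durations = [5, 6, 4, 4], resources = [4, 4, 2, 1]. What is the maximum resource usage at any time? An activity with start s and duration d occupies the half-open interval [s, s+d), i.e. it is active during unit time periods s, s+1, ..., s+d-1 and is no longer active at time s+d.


Each activity i is active on [start_i, start_i + duration_i).
Compute total resource usage per time slot:
  t=0: active resources = [1], total = 1
  t=1: active resources = [4, 1], total = 5
  t=2: active resources = [4, 2, 1], total = 7
  t=3: active resources = [4, 2, 1], total = 7
  t=4: active resources = [4, 2], total = 6
  t=5: active resources = [4, 2], total = 6
  t=6: active resources = [4], total = 4
  t=7: active resources = [], total = 0
  t=8: active resources = [4], total = 4
  t=9: active resources = [4], total = 4
  t=10: active resources = [4], total = 4
  t=11: active resources = [4], total = 4
  t=12: active resources = [4], total = 4
Peak resource demand = 7

7


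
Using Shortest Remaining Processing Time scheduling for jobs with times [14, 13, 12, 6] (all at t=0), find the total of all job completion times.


Since all jobs arrive at t=0, SRPT equals SPT ordering.
SPT order: [6, 12, 13, 14]
Completion times:
  Job 1: p=6, C=6
  Job 2: p=12, C=18
  Job 3: p=13, C=31
  Job 4: p=14, C=45
Total completion time = 6 + 18 + 31 + 45 = 100

100


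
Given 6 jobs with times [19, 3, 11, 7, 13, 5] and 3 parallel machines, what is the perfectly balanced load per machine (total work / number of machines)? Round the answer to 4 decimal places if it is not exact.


Total processing time = 19 + 3 + 11 + 7 + 13 + 5 = 58
Number of machines = 3
Ideal balanced load = 58 / 3 = 19.3333

19.3333


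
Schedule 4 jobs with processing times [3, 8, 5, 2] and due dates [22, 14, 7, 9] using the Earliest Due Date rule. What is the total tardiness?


Sort by due date (EDD order): [(5, 7), (2, 9), (8, 14), (3, 22)]
Compute completion times and tardiness:
  Job 1: p=5, d=7, C=5, tardiness=max(0,5-7)=0
  Job 2: p=2, d=9, C=7, tardiness=max(0,7-9)=0
  Job 3: p=8, d=14, C=15, tardiness=max(0,15-14)=1
  Job 4: p=3, d=22, C=18, tardiness=max(0,18-22)=0
Total tardiness = 1

1


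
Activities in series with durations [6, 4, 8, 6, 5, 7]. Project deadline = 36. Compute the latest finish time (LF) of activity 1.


LF(activity 1) = deadline - sum of successor durations
Successors: activities 2 through 6 with durations [4, 8, 6, 5, 7]
Sum of successor durations = 30
LF = 36 - 30 = 6

6


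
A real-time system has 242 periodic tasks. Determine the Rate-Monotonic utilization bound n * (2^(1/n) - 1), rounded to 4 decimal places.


Compute 2^(1/242) = 1.0028683504
Subtract 1: 1.0028683504 - 1 = 0.0028683504
Multiply by n: 242 * 0.0028683504 = 0.6941407968
Round to 4 dp: 0.6941

0.6941


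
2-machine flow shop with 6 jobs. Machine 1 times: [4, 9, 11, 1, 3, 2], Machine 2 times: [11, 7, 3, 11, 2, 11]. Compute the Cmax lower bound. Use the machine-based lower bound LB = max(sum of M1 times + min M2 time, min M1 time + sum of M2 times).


LB1 = sum(M1 times) + min(M2 times) = 30 + 2 = 32
LB2 = min(M1 times) + sum(M2 times) = 1 + 45 = 46
Lower bound = max(LB1, LB2) = max(32, 46) = 46

46


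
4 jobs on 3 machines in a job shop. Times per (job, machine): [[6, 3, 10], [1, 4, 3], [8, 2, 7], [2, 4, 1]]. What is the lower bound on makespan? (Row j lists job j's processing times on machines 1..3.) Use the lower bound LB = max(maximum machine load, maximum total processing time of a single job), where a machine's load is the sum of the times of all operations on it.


Machine loads:
  Machine 1: 6 + 1 + 8 + 2 = 17
  Machine 2: 3 + 4 + 2 + 4 = 13
  Machine 3: 10 + 3 + 7 + 1 = 21
Max machine load = 21
Job totals:
  Job 1: 19
  Job 2: 8
  Job 3: 17
  Job 4: 7
Max job total = 19
Lower bound = max(21, 19) = 21

21


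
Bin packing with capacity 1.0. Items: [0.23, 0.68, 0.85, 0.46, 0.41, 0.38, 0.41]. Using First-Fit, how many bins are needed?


Place items sequentially using First-Fit:
  Item 0.23 -> new Bin 1
  Item 0.68 -> Bin 1 (now 0.91)
  Item 0.85 -> new Bin 2
  Item 0.46 -> new Bin 3
  Item 0.41 -> Bin 3 (now 0.87)
  Item 0.38 -> new Bin 4
  Item 0.41 -> Bin 4 (now 0.79)
Total bins used = 4

4


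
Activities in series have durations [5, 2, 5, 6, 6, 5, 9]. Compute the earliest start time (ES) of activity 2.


Activity 2 starts after activities 1 through 1 complete.
Predecessor durations: [5]
ES = 5 = 5

5


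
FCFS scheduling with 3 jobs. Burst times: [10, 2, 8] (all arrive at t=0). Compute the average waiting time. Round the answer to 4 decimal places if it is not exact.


FCFS order (as given): [10, 2, 8]
Waiting times:
  Job 1: wait = 0
  Job 2: wait = 10
  Job 3: wait = 12
Sum of waiting times = 22
Average waiting time = 22/3 = 7.3333

7.3333


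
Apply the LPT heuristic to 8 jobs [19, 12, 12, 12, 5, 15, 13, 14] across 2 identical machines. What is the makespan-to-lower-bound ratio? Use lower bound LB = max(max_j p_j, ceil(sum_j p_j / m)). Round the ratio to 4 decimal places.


LPT order: [19, 15, 14, 13, 12, 12, 12, 5]
Machine loads after assignment: [49, 53]
LPT makespan = 53
Lower bound = max(max_job, ceil(total/2)) = max(19, 51) = 51
Ratio = 53 / 51 = 1.0392

1.0392


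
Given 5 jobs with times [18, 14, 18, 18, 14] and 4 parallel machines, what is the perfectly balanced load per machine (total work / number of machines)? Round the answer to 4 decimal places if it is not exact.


Total processing time = 18 + 14 + 18 + 18 + 14 = 82
Number of machines = 4
Ideal balanced load = 82 / 4 = 20.5

20.5


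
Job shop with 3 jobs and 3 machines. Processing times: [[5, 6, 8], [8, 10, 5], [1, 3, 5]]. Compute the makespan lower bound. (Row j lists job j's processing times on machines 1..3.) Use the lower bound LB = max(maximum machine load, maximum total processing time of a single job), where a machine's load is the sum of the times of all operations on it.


Machine loads:
  Machine 1: 5 + 8 + 1 = 14
  Machine 2: 6 + 10 + 3 = 19
  Machine 3: 8 + 5 + 5 = 18
Max machine load = 19
Job totals:
  Job 1: 19
  Job 2: 23
  Job 3: 9
Max job total = 23
Lower bound = max(19, 23) = 23

23
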